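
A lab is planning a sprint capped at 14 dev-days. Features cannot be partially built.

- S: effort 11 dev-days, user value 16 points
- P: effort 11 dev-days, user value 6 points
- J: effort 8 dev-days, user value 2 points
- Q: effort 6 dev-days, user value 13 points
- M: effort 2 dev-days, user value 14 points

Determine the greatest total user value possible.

30

Allowing fractional choices, the relaxed optimum would be about 35.7, but features are indivisible.
P + M: effort 11 + 2 = 13 ≤ 14, user value 6 + 14 = 20.
Q + M: effort 6 + 2 = 8 ≤ 14, user value 13 + 14 = 27.
S + M: effort 11 + 2 = 13 ≤ 14, user value 16 + 14 = 30.
Best is S and M with total user value 30.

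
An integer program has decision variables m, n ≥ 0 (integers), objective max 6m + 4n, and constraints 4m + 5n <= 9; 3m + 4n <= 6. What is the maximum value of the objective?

12

(m,n)=(2,0): 4·2+5·0=8≤9, 3·2+4·0=6≤6, objective 12.
(m,n)=(1,0): 4·1+5·0=4≤9, 3·1+4·0=3≤6, objective 6.
Maximum is 12 at (m,n)=(2,0).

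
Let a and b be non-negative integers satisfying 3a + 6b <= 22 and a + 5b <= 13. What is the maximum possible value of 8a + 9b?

56

(a,b)=(7,0) is feasible, giving 56.
(a,b)=(6,0) is feasible, giving 48.
Maximum is 56 at (a,b)=(7,0).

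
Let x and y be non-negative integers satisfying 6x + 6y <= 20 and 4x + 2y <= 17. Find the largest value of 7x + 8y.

24

The continuous relaxation peaks at (0, 3.33) with value 26.67; rounding to a feasible lattice point costs some objective.
(x,y)=(0,3): 6·0+6·3=18≤20, 4·0+2·3=6≤17, objective 24.
(x,y)=(1,2): 6·1+6·2=18≤20, 4·1+2·2=8≤17, objective 23.
(x,y)=(0,2): 6·0+6·2=12≤20, 4·0+2·2=4≤17, objective 16.
Maximum is 24 at (x,y)=(0,3).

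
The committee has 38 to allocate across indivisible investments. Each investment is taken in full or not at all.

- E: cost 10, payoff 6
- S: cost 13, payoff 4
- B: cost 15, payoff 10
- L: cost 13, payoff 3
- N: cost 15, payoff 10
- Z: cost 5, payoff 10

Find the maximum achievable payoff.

30

E + B + Z: cost 10 + 15 + 5 = 30 ≤ 38, payoff 6 + 10 + 10 = 26.
E + N + Z: cost 10 + 15 + 5 = 30 ≤ 38, payoff 6 + 10 + 10 = 26.
B + N + Z: cost 15 + 15 + 5 = 35 ≤ 38, payoff 10 + 10 + 10 = 30.
Best is B, N, and Z with total payoff 30.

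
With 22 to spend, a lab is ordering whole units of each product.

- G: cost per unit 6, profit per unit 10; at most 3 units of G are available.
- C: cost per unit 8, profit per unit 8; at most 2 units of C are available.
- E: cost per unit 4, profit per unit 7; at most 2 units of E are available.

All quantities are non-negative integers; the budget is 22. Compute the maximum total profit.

2×G and 2×E: cost 20 ≤ 22, profit 2·10 + 2·7 = 34.
3×G and 1×E: cost 22 ≤ 22, profit 3·10 + 1·7 = 37.
Best is 37.

37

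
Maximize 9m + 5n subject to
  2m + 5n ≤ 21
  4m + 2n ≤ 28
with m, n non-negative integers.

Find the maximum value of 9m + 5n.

The continuous relaxation peaks at (6.12, 1.75) with value 63.88; rounding to a feasible lattice point costs some objective.
(m,n)=(7,0): 2·7+5·0=14≤21, 4·7+2·0=28≤28, objective 63.
(m,n)=(6,1): 2·6+5·1=17≤21, 4·6+2·1=26≤28, objective 59.
The best lattice point is (7,0), giving 63.

63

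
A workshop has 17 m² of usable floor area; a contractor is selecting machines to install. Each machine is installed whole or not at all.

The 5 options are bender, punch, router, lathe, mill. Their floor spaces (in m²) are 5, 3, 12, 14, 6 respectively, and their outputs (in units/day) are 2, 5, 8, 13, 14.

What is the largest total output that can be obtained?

This is an integer program with binary decision variables.
Take bender, punch, and mill: floor space 5 + 3 + 6 = 14 ≤ 17, output 2 + 5 + 14 = 21.
No other feasible combination does better.

21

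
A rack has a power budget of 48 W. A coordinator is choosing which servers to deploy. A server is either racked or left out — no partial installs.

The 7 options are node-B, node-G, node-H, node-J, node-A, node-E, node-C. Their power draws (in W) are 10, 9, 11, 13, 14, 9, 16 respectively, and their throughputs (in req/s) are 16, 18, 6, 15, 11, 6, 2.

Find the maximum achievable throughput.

Treat it as a binary knapsack problem.
Allowing fractional choices, the relaxed optimum would be about 61.3, but servers are indivisible.
node-B + node-G + node-J + node-E: power draw 10 + 9 + 13 + 9 = 41 ≤ 48, throughput 16 + 18 + 15 + 6 = 55.
node-B + node-G + node-J + node-A: power draw 10 + 9 + 13 + 14 = 46 ≤ 48, throughput 16 + 18 + 15 + 11 = 60.
Best is node-B, node-G, node-J, and node-A with total throughput 60.

60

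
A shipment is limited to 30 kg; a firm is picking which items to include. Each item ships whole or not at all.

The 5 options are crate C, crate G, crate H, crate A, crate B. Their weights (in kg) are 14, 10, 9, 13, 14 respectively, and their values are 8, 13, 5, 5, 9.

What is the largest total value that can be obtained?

Allowing fractional choices, the relaxed optimum would be about 25.4, but items are indivisible.
crate G + crate B: weight 10 + 14 = 24 ≤ 30, value 13 + 9 = 22.
crate C + crate G: weight 14 + 10 = 24 ≤ 30, value 8 + 13 = 21.
crate G + crate H: weight 10 + 9 = 19 ≤ 30, value 13 + 5 = 18.
Best is crate G and crate B with total value 22.

22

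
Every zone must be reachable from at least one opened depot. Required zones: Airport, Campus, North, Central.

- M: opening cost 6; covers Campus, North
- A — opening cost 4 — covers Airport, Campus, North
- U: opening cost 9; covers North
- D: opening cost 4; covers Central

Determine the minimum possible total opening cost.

8

Choose A and D: together they cover Airport, Campus, North, Central — every zone.
Total opening cost: 4 + 4 = 8.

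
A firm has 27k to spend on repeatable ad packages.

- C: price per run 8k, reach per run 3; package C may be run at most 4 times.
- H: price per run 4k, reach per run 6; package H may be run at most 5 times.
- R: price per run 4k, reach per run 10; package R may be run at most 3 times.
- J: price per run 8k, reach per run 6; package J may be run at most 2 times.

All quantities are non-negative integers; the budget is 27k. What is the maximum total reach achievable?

48

This is a bounded integer knapsack.
R has the best ratio (10/4); taking only R gives at most 3×10 = 30 (stopped by the supply cap of 3).
Mixing does better — 3×H and 3×R: price 24 ≤ 27, reach 3·6 + 3·10 = 48.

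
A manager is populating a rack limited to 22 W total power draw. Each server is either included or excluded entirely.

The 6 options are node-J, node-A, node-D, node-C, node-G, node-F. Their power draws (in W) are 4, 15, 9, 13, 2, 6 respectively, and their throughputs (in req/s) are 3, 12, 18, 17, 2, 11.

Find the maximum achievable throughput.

35

Allowing fractional choices, the relaxed optimum would be about 38.2, but servers are indivisible.
node-J + node-D + node-G + node-F: power draw 4 + 9 + 2 + 6 = 21 ≤ 22, throughput 3 + 18 + 2 + 11 = 34.
node-J + node-D + node-F: power draw 4 + 9 + 6 = 19 ≤ 22, throughput 3 + 18 + 11 = 32.
node-D + node-C: power draw 9 + 13 = 22 ≤ 22, throughput 18 + 17 = 35.
Best is node-D and node-C with total throughput 35.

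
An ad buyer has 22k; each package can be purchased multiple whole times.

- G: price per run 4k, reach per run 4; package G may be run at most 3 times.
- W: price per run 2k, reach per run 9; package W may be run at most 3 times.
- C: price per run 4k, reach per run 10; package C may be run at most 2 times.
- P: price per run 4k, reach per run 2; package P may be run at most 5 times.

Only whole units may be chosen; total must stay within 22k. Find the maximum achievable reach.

55

W has the best ratio (9/2); taking only W gives at most 3×9 = 27 (stopped by the supply cap of 3).
Mixing does better — 2×G, 3×W, and 2×C: price 22 ≤ 22, reach 2·4 + 3·9 + 2·10 = 55.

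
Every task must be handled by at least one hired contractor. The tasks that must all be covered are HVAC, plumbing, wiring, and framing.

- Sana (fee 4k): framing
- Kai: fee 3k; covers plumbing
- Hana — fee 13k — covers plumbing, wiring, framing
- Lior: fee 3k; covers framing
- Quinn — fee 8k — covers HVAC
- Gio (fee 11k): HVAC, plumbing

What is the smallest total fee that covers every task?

21

This is a weighted set-cover instance.
The greedy cost-per-new-task heuristic would pick Kai, Lior, Quinn, and Hana for 27, but a cheaper cover exists.
Choose Hana and Quinn: together they cover HVAC, plumbing, wiring, framing — every task.
Total fee: 13 + 8 = 21.
No cover costs less than 21.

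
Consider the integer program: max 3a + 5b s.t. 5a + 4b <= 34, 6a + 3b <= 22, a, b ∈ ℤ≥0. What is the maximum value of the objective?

Relaxing integrality, the LP optimum is 36.67 at (a,b) = (0, 7.33), which is not an integer point.
(a,b)=(0,7): 5·0+4·7=28≤34, 6·0+3·7=21≤22, objective 35.
(a,b)=(0,6): 5·0+4·6=24≤34, 6·0+3·6=18≤22, objective 30.
Maximum is 35 at (a,b)=(0,7).

35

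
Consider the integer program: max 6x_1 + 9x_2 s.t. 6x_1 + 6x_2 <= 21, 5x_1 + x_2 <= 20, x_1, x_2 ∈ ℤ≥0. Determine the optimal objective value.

The continuous relaxation peaks at (0, 3.5) with value 31.50; rounding to a feasible lattice point costs some objective.
(x_1,x_2)=(0,3): 6·0+6·3=18≤21, 5·0+1·3=3≤20, objective 27.
(x_1,x_2)=(1,2): 6·1+6·2=18≤21, 5·1+1·2=7≤20, objective 24.
The best lattice point is (0,3), giving 27.

27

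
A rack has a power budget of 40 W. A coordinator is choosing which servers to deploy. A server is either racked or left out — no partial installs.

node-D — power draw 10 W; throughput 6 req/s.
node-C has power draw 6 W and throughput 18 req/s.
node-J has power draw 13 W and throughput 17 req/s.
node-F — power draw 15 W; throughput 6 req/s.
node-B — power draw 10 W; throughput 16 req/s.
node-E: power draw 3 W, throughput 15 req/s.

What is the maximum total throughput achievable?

66

node-D + node-C + node-J + node-B: power draw 10 + 6 + 13 + 10 = 39 ≤ 40, throughput 6 + 18 + 17 + 16 = 57.
node-D + node-C + node-J + node-E: power draw 10 + 6 + 13 + 3 = 32 ≤ 40, throughput 6 + 18 + 17 + 15 = 56.
node-C + node-J + node-B + node-E: power draw 6 + 13 + 10 + 3 = 32 ≤ 40, throughput 18 + 17 + 16 + 15 = 66.
Best is node-C, node-J, node-B, and node-E with total throughput 66.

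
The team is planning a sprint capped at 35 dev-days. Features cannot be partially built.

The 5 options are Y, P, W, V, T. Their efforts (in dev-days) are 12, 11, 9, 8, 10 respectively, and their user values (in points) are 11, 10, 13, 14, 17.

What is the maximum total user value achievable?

P + V + T: effort 11 + 8 + 10 = 29 ≤ 35, user value 10 + 14 + 17 = 41.
W + V + T: effort 9 + 8 + 10 = 27 ≤ 35, user value 13 + 14 + 17 = 44.
Y + V + T: effort 12 + 8 + 10 = 30 ≤ 35, user value 11 + 14 + 17 = 42.
Best is W, V, and T with total user value 44.

44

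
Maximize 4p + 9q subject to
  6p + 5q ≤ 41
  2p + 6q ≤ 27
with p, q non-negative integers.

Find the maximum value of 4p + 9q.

(p,q)=(4,3) is feasible, giving 43.
(p,q)=(3,3) is feasible, giving 39.
(p,q)=(5,2) is feasible, giving 38.
(p,q)=(4,2) is feasible, giving 34.
Maximum is 43 at (p,q)=(4,3).

43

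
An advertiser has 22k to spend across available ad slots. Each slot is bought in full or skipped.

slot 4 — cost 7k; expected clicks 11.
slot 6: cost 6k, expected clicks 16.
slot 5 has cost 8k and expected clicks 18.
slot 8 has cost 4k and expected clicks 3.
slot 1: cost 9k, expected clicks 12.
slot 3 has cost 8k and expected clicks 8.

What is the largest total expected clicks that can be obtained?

45

Take slot 4, slot 6, and slot 5: cost 7 + 6 + 8 = 21 ≤ 22, expected clicks 11 + 16 + 18 = 45.
No other feasible combination does better.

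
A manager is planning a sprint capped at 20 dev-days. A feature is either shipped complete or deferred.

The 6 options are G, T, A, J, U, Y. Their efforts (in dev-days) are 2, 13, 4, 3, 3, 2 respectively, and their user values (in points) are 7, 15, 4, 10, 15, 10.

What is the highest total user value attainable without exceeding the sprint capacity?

47

Take G, T, U, and Y: effort 2 + 13 + 3 + 2 = 20 ≤ 20, user value 7 + 15 + 15 + 10 = 47.
No other feasible combination does better.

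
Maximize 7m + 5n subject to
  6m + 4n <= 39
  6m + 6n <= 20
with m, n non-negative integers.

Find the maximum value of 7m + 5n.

(m,n)=(3,0): 6·3+4·0=18≤39, 6·3+6·0=18≤20, objective 21.
(m,n)=(2,1): 6·2+4·1=16≤39, 6·2+6·1=18≤20, objective 19.
(m,n)=(2,0): 6·2+4·0=12≤39, 6·2+6·0=12≤20, objective 14.
No feasible integer point exceeds 21.

21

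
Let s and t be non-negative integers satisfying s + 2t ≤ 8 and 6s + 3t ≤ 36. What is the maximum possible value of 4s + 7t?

The continuous relaxation peaks at (5.33, 1.33) with value 30.67; rounding to a feasible lattice point costs some objective.
(s,t)=(4,2): 1·4+2·2=8≤8, 6·4+3·2=30≤36, objective 30.
(s,t)=(5,1): 1·5+2·1=7≤8, 6·5+3·1=33≤36, objective 27.
(s,t)=(3,2): 1·3+2·2=7≤8, 6·3+3·2=24≤36, objective 26.
(s,t)=(6,0): 1·6+2·0=6≤8, 6·6+3·0=36≤36, objective 24.
No feasible integer point exceeds 30.

30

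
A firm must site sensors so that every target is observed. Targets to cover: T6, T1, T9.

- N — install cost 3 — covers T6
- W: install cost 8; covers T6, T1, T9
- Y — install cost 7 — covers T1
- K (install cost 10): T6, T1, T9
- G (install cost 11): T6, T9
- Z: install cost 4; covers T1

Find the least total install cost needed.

8

W alone covers T6, T1, T9 — every target.
Total install cost: 8.
No cover costs less than 8.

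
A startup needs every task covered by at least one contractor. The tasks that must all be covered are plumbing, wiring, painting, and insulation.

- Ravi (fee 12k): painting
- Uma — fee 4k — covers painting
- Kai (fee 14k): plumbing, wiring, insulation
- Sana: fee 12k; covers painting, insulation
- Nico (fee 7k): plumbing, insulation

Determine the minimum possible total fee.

18

The greedy cost-per-new-task heuristic would pick Nico, Uma, and Kai for 25, but a cheaper cover exists.
Choose Uma and Kai: together they cover plumbing, wiring, painting, insulation — every task.
Total fee: 4 + 14 = 18.
No cover costs less than 18.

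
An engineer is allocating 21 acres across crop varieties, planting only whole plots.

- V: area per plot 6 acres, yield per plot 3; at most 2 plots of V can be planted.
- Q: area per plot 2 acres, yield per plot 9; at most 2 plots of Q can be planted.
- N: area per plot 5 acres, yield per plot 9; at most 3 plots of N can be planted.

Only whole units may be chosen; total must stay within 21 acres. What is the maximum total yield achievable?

Q has the best ratio (9/2); taking only Q gives at most 2×9 = 18 (stopped by the supply cap of 2).
Mixing does better — 2×Q and 3×N: area 19 ≤ 21, yield 2·9 + 3·9 = 45.

45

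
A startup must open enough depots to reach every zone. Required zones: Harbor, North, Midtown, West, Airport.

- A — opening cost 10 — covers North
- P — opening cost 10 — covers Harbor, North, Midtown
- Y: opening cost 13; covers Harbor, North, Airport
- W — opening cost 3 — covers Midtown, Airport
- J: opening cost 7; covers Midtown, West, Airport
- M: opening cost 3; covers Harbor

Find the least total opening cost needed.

17

The greedy cost-per-new-zone heuristic would pick W, M, J, and A for 23, but a cheaper cover exists.
Choose P and J: together they cover Harbor, North, Midtown, West, Airport — every zone.
Total opening cost: 10 + 7 = 17.
No cover costs less than 17.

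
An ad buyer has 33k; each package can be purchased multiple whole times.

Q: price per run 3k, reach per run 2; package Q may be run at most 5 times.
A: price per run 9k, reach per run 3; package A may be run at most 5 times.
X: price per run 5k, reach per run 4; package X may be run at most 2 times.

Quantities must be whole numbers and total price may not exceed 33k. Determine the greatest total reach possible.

4×Q, 1×A, and 2×X: price 31 ≤ 33, reach 4·2 + 1·3 + 2·4 = 19.
5×Q and 2×X: price 25 ≤ 33, reach 5·2 + 2·4 = 18.
Best is 19.

19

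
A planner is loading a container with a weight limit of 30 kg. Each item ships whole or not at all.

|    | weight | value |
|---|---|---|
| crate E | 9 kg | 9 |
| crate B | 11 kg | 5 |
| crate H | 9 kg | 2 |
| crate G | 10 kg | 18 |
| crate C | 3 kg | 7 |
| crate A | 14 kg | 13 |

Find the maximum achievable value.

This is a 0-1 knapsack instance.
crate G + crate C + crate A: weight 10 + 3 + 14 = 27 ≤ 30, value 18 + 7 + 13 = 38.
crate E + crate B + crate G: weight 9 + 11 + 10 = 30 ≤ 30, value 9 + 5 + 18 = 32.
crate E + crate G + crate C: weight 9 + 10 + 3 = 22 ≤ 30, value 9 + 18 + 7 = 34.
Best is crate G, crate C, and crate A with total value 38.

38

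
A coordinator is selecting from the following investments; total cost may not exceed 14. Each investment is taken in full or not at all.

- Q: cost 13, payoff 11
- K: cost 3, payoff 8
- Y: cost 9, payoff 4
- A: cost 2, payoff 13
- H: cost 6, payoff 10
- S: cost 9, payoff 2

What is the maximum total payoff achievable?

This is an integer program with binary decision variables.
Take K, A, and H: cost 3 + 2 + 6 = 11 ≤ 14, payoff 8 + 13 + 10 = 31.
No other feasible combination does better.

31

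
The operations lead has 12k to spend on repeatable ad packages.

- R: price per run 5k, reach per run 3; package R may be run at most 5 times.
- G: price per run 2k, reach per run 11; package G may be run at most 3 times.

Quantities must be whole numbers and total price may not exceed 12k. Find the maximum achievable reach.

3×G: price 6 ≤ 12, reach 3·11 = 33.
1×R and 3×G: price 11 ≤ 12, reach 1·3 + 3·11 = 36.
Best is 36.

36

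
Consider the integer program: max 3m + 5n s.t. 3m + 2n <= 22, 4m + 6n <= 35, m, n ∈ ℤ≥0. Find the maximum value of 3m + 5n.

(m,n)=(1,5): 3·1+2·5=13≤22, 4·1+6·5=34≤35, objective 28.
(m,n)=(2,4): 3·2+2·4=14≤22, 4·2+6·4=32≤35, objective 26.
(m,n)=(0,5): 3·0+2·5=10≤22, 4·0+6·5=30≤35, objective 25.
(m,n)=(1,4): 3·1+2·4=11≤22, 4·1+6·4=28≤35, objective 23.
Maximum is 28 at (m,n)=(1,5).

28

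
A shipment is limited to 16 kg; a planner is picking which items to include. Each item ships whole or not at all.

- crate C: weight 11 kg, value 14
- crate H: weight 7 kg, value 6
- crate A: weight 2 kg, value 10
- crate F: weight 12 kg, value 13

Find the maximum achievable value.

Take crate C and crate A: weight 11 + 2 = 13 ≤ 16, value 14 + 10 = 24.
No other feasible combination does better.

24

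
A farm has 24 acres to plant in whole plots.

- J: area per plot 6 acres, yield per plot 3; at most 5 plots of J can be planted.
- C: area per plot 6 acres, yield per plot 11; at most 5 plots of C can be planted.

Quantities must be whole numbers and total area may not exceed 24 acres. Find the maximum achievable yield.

This is a bounded integer knapsack.
C has the best ratio (11/6); taking only C gives at most 4×11 = 44 (stopped by the area limit).
Optimal: 4×C: area 24 ≤ 24, yield 4·11 = 44.

44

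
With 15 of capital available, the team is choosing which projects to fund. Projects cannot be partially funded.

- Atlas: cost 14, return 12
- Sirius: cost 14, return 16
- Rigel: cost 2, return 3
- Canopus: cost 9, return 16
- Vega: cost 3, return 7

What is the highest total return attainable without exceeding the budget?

This is an integer program with binary decision variables.
Take Rigel, Canopus, and Vega: cost 2 + 9 + 3 = 14 ≤ 15, return 3 + 16 + 7 = 26.
No other feasible combination does better.

26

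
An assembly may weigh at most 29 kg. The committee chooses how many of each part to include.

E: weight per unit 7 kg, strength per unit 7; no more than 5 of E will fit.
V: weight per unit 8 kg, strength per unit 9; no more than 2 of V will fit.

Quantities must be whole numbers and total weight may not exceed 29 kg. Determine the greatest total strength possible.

30

Take 3×E and 1×V: weight 29 ≤ 29, strength 3·7 + 1·9 = 30.
No other integer combination yields more.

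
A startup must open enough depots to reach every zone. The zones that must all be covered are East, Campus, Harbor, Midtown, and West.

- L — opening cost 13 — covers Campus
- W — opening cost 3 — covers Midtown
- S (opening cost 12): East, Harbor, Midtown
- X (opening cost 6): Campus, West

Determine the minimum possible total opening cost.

18

This is an integer covering problem.
The greedy cost-per-new-zone heuristic would pick W, X, and S for 21, but a cheaper cover exists.
Choose S and X: together they cover East, Campus, Harbor, Midtown, West — every zone.
Total opening cost: 12 + 6 = 18.
No cover costs less than 18.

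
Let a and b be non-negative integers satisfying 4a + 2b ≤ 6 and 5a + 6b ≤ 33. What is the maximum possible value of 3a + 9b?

27

(a,b)=(0,3): 4·0+2·3=6≤6, 5·0+6·3=18≤33, objective 27.
(a,b)=(0,2): 4·0+2·2=4≤6, 5·0+6·2=12≤33, objective 18.
The best lattice point is (0,3), giving 27.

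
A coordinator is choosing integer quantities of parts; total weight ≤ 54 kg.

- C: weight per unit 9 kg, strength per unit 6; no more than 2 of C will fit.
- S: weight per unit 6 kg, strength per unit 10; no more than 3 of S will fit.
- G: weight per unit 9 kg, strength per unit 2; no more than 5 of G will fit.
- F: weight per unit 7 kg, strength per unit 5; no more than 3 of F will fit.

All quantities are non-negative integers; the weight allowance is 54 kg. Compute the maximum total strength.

This is a bounded integer knapsack.
S has the best ratio (10/6); taking only S gives at most 3×10 = 30 (stopped by the supply cap of 3).
Mixing does better — 2×C, 3×S, and 2×F: weight 50 ≤ 54, strength 2·6 + 3·10 + 2·5 = 52.

52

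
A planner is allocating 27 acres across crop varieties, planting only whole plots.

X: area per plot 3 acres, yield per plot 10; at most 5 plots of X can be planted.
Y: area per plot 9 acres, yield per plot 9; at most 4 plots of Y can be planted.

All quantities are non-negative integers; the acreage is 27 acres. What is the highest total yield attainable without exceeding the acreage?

59

5×X: area 15 ≤ 27, yield 5·10 = 50.
5×X and 1×Y: area 24 ≤ 27, yield 5·10 + 1·9 = 59.
Best is 59.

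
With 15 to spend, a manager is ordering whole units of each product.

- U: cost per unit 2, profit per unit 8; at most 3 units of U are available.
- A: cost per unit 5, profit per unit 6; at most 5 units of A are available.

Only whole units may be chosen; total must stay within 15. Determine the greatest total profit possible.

2×U and 2×A: cost 14 ≤ 15, profit 2·8 + 2·6 = 28.
3×U and 1×A: cost 11 ≤ 15, profit 3·8 + 1·6 = 30.
Best is 30.

30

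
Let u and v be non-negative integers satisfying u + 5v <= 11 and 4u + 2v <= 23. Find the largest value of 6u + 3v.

(u,v)=(5,1): 1·5+5·1=10≤11, 4·5+2·1=22≤23, objective 33.
(u,v)=(5,0): 1·5+5·0=5≤11, 4·5+2·0=20≤23, objective 30.
(u,v)=(4,1): 1·4+5·1=9≤11, 4·4+2·1=18≤23, objective 27.
The best lattice point is (5,1), giving 33.

33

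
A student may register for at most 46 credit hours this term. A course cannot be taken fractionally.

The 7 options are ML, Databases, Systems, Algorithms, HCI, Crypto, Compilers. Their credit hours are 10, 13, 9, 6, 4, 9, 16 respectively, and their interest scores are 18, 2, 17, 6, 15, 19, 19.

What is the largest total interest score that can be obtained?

77

ML + Algorithms + HCI + Crypto + Compilers: credit hours 10 + 6 + 4 + 9 + 16 = 45 ≤ 46, interest score 18 + 6 + 15 + 19 + 19 = 77.
Systems + Algorithms + HCI + Crypto + Compilers: credit hours 9 + 6 + 4 + 9 + 16 = 44 ≤ 46, interest score 17 + 6 + 15 + 19 + 19 = 76.
Best is ML, Algorithms, HCI, Crypto, and Compilers with total interest score 77.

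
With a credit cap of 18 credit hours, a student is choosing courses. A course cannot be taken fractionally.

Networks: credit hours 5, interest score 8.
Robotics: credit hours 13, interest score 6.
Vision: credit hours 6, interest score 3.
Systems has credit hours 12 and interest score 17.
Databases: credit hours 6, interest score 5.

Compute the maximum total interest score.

25

Vision + Systems: credit hours 6 + 12 = 18 ≤ 18, interest score 3 + 17 = 20.
Systems + Databases: credit hours 12 + 6 = 18 ≤ 18, interest score 17 + 5 = 22.
Networks + Systems: credit hours 5 + 12 = 17 ≤ 18, interest score 8 + 17 = 25.
Best is Networks and Systems with total interest score 25.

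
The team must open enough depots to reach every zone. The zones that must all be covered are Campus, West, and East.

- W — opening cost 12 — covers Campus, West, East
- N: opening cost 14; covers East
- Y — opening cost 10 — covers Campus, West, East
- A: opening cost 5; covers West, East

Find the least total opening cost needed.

Y alone covers Campus, West, East — every zone.
Total opening cost: 10.

10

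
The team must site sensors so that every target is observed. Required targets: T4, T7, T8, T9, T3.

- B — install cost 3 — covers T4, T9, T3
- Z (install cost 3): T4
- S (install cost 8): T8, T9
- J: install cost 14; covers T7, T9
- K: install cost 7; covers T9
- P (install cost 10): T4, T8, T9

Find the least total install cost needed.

25

Choose B, S, and J: together they cover T4, T7, T8, T9, T3 — every target.
Total install cost: 3 + 8 + 14 = 25.
No cover costs less than 25.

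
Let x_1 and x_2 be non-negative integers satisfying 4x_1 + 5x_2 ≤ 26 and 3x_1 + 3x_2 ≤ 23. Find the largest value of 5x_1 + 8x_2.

Relaxing integrality, the LP optimum is 41.60 at (x_1,x_2) = (0, 5.2), which is not an integer point.
(x_1,x_2)=(0,5): 4·0+5·5=25≤26, 3·0+3·5=15≤23, objective 40.
(x_1,x_2)=(1,4): 4·1+5·4=24≤26, 3·1+3·4=15≤23, objective 37.
(x_1,x_2)=(0,4): 4·0+5·4=20≤26, 3·0+3·4=12≤23, objective 32.
No feasible integer point exceeds 40.

40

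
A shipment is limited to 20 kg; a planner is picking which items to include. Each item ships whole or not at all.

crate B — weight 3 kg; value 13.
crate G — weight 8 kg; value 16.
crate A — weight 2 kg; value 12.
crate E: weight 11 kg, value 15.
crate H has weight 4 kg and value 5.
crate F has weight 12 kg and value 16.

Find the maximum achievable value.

This is a 0-1 knapsack instance.
crate B + crate G + crate A + crate H: weight 3 + 8 + 2 + 4 = 17 ≤ 20, value 13 + 16 + 12 + 5 = 46.
crate B + crate A + crate E + crate H: weight 3 + 2 + 11 + 4 = 20 ≤ 20, value 13 + 12 + 15 + 5 = 45.
crate B + crate G + crate A: weight 3 + 8 + 2 = 13 ≤ 20, value 13 + 16 + 12 = 41.
Best is crate B, crate G, crate A, and crate H with total value 46.

46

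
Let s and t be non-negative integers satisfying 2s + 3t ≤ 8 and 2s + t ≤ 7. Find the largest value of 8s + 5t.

24

(s,t)=(3,0) is feasible, giving 24.
(s,t)=(2,1) is feasible, giving 21.
(s,t)=(2,0) is feasible, giving 16.
The best lattice point is (3,0), giving 24.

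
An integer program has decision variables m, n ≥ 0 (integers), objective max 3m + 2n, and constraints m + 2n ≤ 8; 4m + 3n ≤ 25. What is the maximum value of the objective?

Relaxing integrality, the LP optimum is 18.75 at (m,n) = (6.25, 0), which is not an integer point.
(m,n)=(6,0): 1·6+2·0=6≤8, 4·6+3·0=24≤25, objective 18.
(m,n)=(5,1): 1·5+2·1=7≤8, 4·5+3·1=23≤25, objective 17.
The best lattice point is (6,0), giving 18.

18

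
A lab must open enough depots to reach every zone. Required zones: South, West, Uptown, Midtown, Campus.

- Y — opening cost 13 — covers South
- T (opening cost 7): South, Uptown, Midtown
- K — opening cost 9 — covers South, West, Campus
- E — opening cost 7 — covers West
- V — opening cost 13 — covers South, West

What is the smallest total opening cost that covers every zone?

16

This is an integer covering problem.
Choose T and K: together they cover South, West, Uptown, Midtown, Campus — every zone.
Total opening cost: 7 + 9 = 16.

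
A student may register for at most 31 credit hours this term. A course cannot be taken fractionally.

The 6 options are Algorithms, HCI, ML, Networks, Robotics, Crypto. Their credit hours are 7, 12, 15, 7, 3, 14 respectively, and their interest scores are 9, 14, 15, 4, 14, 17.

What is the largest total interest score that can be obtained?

45

HCI + Robotics + Crypto: credit hours 12 + 3 + 14 = 29 ≤ 31, interest score 14 + 14 + 17 = 45.
HCI + ML + Robotics: credit hours 12 + 15 + 3 = 30 ≤ 31, interest score 14 + 15 + 14 = 43.
Algorithms + Networks + Robotics + Crypto: credit hours 7 + 7 + 3 + 14 = 31 ≤ 31, interest score 9 + 4 + 14 + 17 = 44.
Best is HCI, Robotics, and Crypto with total interest score 45.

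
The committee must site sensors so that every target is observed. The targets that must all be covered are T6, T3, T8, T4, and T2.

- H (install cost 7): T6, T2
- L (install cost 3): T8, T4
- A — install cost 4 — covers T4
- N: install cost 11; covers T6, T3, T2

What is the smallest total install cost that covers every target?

This is an integer covering problem.
Choose L and N: together they cover T6, T3, T8, T4, T2 — every target.
Total install cost: 3 + 11 = 14.

14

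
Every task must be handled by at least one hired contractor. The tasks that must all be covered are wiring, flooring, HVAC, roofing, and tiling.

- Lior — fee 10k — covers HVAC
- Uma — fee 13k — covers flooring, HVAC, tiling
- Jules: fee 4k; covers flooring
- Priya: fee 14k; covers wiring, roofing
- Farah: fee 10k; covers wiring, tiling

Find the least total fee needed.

The greedy cost-per-new-task heuristic would pick Jules, Farah, Lior, and Priya for 38, but a cheaper cover exists.
Choose Uma and Priya: together they cover wiring, flooring, HVAC, roofing, tiling — every task.
Total fee: 13 + 14 = 27.
No cover costs less than 27.

27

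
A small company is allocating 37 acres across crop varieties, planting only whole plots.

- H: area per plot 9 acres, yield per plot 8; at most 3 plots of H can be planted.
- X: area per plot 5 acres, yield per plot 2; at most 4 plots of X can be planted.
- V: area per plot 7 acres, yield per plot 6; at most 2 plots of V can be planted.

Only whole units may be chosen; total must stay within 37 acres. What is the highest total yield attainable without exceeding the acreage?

Take 2×H, 1×X, and 2×V: area 37 ≤ 37, yield 2·8 + 1·2 + 2·6 = 30.
No other integer combination yields more.

30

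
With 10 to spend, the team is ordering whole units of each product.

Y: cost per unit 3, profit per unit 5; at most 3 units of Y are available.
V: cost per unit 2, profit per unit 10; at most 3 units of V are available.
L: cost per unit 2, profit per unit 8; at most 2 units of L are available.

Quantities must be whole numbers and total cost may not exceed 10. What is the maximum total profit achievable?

This is a bounded integer knapsack.
3×V and 2×L: cost 10 ≤ 10, profit 3·10 + 2·8 = 46.
3×V and 1×L: cost 8 ≤ 10, profit 3·10 + 1·8 = 38.
Best is 46.

46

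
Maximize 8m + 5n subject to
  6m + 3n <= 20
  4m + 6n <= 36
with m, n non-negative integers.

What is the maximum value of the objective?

(m,n)=(0,6) is feasible, giving 30.
(m,n)=(1,4) is feasible, giving 28.
(m,n)=(0,5) is feasible, giving 25.
The best lattice point is (0,6), giving 30.

30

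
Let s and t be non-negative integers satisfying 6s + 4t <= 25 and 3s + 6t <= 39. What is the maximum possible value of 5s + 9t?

54

The continuous relaxation peaks at (0, 6.25) with value 56.25; rounding to a feasible lattice point costs some objective.
(s,t)=(0,6): 6·0+4·6=24≤25, 3·0+6·6=36≤39, objective 54.
(s,t)=(0,5): 6·0+4·5=20≤25, 3·0+6·5=30≤39, objective 45.
Maximum is 54 at (s,t)=(0,6).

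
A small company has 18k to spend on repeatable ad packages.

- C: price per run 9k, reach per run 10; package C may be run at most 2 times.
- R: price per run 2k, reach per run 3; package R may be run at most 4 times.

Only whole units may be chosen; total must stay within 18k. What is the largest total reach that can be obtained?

2×C: price 18 ≤ 18, reach 2·10 = 20.
1×C and 4×R: price 17 ≤ 18, reach 1·10 + 4·3 = 22.
Best is 22.

22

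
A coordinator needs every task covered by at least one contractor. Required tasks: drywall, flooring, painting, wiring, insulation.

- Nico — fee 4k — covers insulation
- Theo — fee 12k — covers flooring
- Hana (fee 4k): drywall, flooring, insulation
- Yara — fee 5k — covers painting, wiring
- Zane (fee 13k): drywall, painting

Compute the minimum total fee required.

9

Choose Hana and Yara: together they cover drywall, flooring, painting, wiring, insulation — every task.
Total fee: 4 + 5 = 9.
No cover costs less than 9.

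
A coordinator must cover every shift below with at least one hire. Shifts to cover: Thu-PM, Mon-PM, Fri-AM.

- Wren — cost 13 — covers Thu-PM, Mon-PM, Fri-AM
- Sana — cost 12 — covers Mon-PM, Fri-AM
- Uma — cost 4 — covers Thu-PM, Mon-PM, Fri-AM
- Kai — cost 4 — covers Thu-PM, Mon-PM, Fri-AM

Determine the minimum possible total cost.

4

Uma alone covers Thu-PM, Mon-PM, Fri-AM — every shift.
Total cost: 4.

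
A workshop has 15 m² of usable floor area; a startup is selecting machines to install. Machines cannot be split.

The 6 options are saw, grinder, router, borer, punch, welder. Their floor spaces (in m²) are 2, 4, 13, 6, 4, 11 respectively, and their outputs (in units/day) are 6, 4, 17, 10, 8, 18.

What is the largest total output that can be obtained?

26

Take punch and welder: floor space 4 + 11 = 15 ≤ 15, output 8 + 18 = 26.
No other feasible combination does better.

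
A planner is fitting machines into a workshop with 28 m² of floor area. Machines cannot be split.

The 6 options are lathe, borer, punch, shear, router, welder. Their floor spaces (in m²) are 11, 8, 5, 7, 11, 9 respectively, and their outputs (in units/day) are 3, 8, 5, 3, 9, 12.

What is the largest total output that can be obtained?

borer + router + welder: floor space 8 + 11 + 9 = 28 ≤ 28, output 8 + 9 + 12 = 29.
borer + punch + welder: floor space 8 + 5 + 9 = 22 ≤ 28, output 8 + 5 + 12 = 25.
punch + router + welder: floor space 5 + 11 + 9 = 25 ≤ 28, output 5 + 9 + 12 = 26.
Best is borer, router, and welder with total output 29.

29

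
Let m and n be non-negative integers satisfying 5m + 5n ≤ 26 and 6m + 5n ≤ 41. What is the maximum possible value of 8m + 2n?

The continuous relaxation peaks at (5.2, 0) with value 41.60; rounding to a feasible lattice point costs some objective.
(m,n)=(5,0): 5·5+5·0=25≤26, 6·5+5·0=30≤41, objective 40.
(m,n)=(4,1): 5·4+5·1=25≤26, 6·4+5·1=29≤41, objective 34.
(m,n)=(4,0): 5·4+5·0=20≤26, 6·4+5·0=24≤41, objective 32.
No feasible integer point exceeds 40.

40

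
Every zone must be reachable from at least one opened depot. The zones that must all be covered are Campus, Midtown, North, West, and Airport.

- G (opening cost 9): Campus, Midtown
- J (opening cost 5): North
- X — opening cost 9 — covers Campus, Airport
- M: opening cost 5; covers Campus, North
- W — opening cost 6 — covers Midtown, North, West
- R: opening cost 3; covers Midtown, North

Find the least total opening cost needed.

15

The greedy cost-per-new-zone heuristic would pick R, X, and W for 18, but a cheaper cover exists.
Choose X and W: together they cover Campus, Midtown, North, West, Airport — every zone.
Total opening cost: 9 + 6 = 15.
No cover costs less than 15.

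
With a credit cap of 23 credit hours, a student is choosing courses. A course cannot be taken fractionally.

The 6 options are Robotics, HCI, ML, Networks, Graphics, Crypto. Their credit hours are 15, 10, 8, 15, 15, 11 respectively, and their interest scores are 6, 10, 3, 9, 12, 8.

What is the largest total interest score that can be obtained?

18

This is a 0-1 knapsack instance.
Allowing fractional choices, the relaxed optimum would be about 20.4, but courses are indivisible.
HCI + Crypto: credit hours 10 + 11 = 21 ≤ 23, interest score 10 + 8 = 18.
HCI + ML: credit hours 10 + 8 = 18 ≤ 23, interest score 10 + 3 = 13.
ML + Graphics: credit hours 8 + 15 = 23 ≤ 23, interest score 3 + 12 = 15.
Best is HCI and Crypto with total interest score 18.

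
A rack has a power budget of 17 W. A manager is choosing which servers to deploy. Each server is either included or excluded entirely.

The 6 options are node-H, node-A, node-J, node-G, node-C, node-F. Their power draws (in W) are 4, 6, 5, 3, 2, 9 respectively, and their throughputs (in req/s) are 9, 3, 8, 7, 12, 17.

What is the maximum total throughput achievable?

38

Allowing fractional choices, the relaxed optimum would be about 43.1, but servers are indivisible.
node-H + node-C + node-F: power draw 4 + 2 + 9 = 15 ≤ 17, throughput 9 + 12 + 17 = 38.
node-J + node-C + node-F: power draw 5 + 2 + 9 = 16 ≤ 17, throughput 8 + 12 + 17 = 37.
Best is node-H, node-C, and node-F with total throughput 38.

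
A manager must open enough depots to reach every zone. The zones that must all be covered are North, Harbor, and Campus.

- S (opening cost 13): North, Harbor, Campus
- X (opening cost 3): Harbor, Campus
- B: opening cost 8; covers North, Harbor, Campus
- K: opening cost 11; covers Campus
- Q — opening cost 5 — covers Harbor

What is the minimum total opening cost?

8

The greedy cost-per-new-zone heuristic would pick X and B for 11, but a cheaper cover exists.
B alone covers North, Harbor, Campus — every zone.
Total opening cost: 8.
No cover costs less than 8.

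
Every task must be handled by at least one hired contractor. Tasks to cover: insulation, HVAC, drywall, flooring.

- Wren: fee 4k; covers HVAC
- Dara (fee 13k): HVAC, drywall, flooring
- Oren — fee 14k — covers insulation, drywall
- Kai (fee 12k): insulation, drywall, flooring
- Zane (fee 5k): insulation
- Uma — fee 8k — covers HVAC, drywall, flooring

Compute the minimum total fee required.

13

This is an integer covering problem.
Choose Zane and Uma: together they cover insulation, HVAC, drywall, flooring — every task.
Total fee: 5 + 8 = 13.
No cover costs less than 13.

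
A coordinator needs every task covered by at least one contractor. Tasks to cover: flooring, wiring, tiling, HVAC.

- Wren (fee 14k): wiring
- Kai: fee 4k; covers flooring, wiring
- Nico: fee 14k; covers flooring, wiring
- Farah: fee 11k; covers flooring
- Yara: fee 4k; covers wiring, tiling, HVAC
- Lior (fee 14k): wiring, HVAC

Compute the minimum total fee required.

Choose Kai and Yara: together they cover flooring, wiring, tiling, HVAC — every task.
Total fee: 4 + 4 = 8.
No cover costs less than 8.

8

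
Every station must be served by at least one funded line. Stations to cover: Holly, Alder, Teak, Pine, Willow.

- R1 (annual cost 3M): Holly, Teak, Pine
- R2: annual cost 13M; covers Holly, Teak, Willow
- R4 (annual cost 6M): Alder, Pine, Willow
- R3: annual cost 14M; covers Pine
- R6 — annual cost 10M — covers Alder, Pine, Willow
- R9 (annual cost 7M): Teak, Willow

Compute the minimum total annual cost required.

9

Choose R1 and R4: together they cover Holly, Alder, Teak, Pine, Willow — every station.
Total annual cost: 3 + 6 = 9.
No cover costs less than 9.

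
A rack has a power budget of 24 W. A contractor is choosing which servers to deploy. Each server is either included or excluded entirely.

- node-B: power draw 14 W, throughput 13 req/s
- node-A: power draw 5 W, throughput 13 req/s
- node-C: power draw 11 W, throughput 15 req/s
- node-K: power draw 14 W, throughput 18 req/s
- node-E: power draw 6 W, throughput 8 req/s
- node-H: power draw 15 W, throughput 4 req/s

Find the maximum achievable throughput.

Allowing fractional choices, the relaxed optimum would be about 38.6, but servers are indivisible.
node-A + node-K: power draw 5 + 14 = 19 ≤ 24, throughput 13 + 18 = 31.
node-A + node-C + node-E: power draw 5 + 11 + 6 = 22 ≤ 24, throughput 13 + 15 + 8 = 36.
Best is node-A, node-C, and node-E with total throughput 36.

36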